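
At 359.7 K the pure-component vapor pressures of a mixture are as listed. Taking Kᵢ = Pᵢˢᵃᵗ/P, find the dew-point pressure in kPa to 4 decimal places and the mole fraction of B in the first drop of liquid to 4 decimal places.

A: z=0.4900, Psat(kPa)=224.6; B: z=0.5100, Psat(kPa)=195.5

Pdew = 208.7529 kPa, x_B = 0.5446

At the dew point ψ → 1, so Σzᵢ/Kᵢ = 1 with Kᵢ = Pᵢˢᵃᵗ/P ⇒ 1/P = Σzᵢ/Pᵢˢᵃᵗ.
1/P = 0.4900/224.6 + 0.5100/195.5 = 0.0047904 ⇒ P = 208.7529 kPa
xᵢ = zᵢP/Pᵢˢᵃᵗ ⇒ x_B = 0.5100·208.7529/195.5 = 0.5446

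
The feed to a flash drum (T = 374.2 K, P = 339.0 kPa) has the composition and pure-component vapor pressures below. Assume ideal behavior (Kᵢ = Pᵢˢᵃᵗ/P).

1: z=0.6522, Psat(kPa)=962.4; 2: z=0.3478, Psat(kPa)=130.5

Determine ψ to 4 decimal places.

Raoult's law: Kᵢ = Pᵢˢᵃᵗ/P = Pᵢˢᵃᵗ/339.0.
  K_1 = 962.4/339.0 = 2.838938, K_2 = 130.5/339.0 = 0.384956
Rachford–Rice: g(ψ) = Σ zᵢ(Kᵢ−1)/(1+ψ(Kᵢ−1)) = 0.
Feasibility: ΣzᵢKᵢ = 1.9854, Σzᵢ/Kᵢ = 1.1332 — both > 1, two phases present.
Newton iteration, ψ⁰ = 0.5:
  ψ = 0.5000: g = 0.31593, g' = -0.8730 → ψ = 0.8619
  ψ = 0.8619: g = 0.00874, g' = -0.9259 → ψ = 0.8713
Converged at ψ = 0.8713.

ψ = 0.8713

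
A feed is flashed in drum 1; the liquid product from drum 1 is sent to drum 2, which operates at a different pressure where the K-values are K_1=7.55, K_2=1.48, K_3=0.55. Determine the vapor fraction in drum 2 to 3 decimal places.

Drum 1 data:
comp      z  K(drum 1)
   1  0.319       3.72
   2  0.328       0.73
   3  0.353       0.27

Drum 1:
Rachford–Rice: g(ψ₁) = Σ zᵢ(Kᵢ−1)/(1+ψ₁(Kᵢ−1)) = 0.
g(0) = ΣzᵢKᵢ − 1 = 0.521 and g(1) = 1 − Σzᵢ/Kᵢ = -0.842, so a root lies in (0, 1).
Iterate (Newton) starting at ψ₁ = 0.5:
  ψ₁ = 0.500: g = -0.1405, g' = -0.922 → ψ₁ = 0.348
  ψ₁ = 0.348: g = 0.0029, g' = -0.990 → ψ₁ = 0.351
Converged at ψ₁ = 0.351.
Drum-1 compositions:
  1: x = 0.163, y = 0.607
  2: x = 0.362, y = 0.264
  3: x = 0.474, y = 0.128
Drum-2 feed = drum-1 liquid: z₂ = (0.1633, 0.3623, 0.4744).
Drum 2:
Material balance + equilibrium reduce to Σ zᵢ(Kᵢ−1)/(1+ψ₂(Kᵢ−1)) = 0.
Check two-phase: ΣzᵢKᵢ = 2.030 > 1 and Σzᵢ/Kᵢ = 1.129 > 1, so g(0) = 1.030 > 0 and g(1) = -0.129 < 0.
Newton iteration, ψ₂⁰ = 0.42:
  ψ₂ = 0.420: g = 0.1666, g' = -0.702 → ψ₂ = 0.657
  ψ₂ = 0.657: g = 0.0306, g' = -0.491 → ψ₂ = 0.720
  ψ₂ = 0.720: g = 0.0007, g' = -0.471 → ψ₂ = 0.721
Converged at ψ₂ = 0.721.
  1: x = 0.029, y = 0.215
  2: x = 0.269, y = 0.398
  3: x = 0.702, y = 0.386

V/F (drum 2) = 0.721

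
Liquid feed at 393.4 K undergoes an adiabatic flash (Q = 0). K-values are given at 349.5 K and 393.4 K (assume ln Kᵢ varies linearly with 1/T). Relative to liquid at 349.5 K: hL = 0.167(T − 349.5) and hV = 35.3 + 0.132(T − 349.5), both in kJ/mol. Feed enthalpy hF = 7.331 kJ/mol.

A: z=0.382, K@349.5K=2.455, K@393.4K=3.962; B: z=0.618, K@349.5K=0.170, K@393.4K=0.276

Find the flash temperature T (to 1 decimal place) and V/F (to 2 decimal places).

T = 362.8 K, V/F = 0.15

Adiabatic flash: solve Rachford–Rice at each trial T, then check hF = ψ·hV(T) + (1−ψ)·hL(T).
  T = 349.5 K: K = (2.455, 0.170), RR gives ψ = 0.035, H_out = 1.253 kJ/mol
  T = 393.4 K: K = (3.962, 0.276), RR gives ψ = 0.319, H_out = 18.101 kJ/mol
  T = 371.4 K: K = (3.161, 0.220), RR gives ψ = 0.204, H_out = 10.688 kJ/mol
  T = 360.4 K: K = (2.795, 0.194), RR gives ψ = 0.130, H_out = 6.345 kJ/mol
  T = 365.9 K: K = (2.975, 0.207), RR gives ψ = 0.169, H_out = 8.593 kJ/mol
  T = 363.1 K: K = (2.883, 0.200), RR gives ψ = 0.149, H_out = 7.470 kJ/mol
  T = 361.8 K: K = (2.840, 0.197), RR gives ψ = 0.140, H_out = 6.934 kJ/mol
Linear interpolation between T = 361.8 (H_out = 6.934) and T = 363.1 (H_out = 7.470) on hF = 7.331 gives T ≈ 362.8 K, at which ψ = 0.15.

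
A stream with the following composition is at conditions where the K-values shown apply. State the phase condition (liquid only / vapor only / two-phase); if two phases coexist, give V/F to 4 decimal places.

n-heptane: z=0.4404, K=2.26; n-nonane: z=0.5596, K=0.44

ΣzᵢKᵢ = 1.2415; Σzᵢ/Kᵢ = 1.4667.
Both exceed 1, so a two-phase solution exists.
Material balance + equilibrium reduce to Σ zᵢ(Kᵢ−1)/(1+ψ(Kᵢ−1)) = 0.
Binary case is linear: z₁(K₁−1)(1+ψ(K₂−1)) + z₂(K₂−1)(1+ψ(K₁−1)) = 0
⇒ ψ = [z₁(K₁−1)+z₂(K₂−1)] / [−(K₁−1)(K₂−1)] = 0.24153/0.70560 = 0.3423

two-phase, V/F = 0.3423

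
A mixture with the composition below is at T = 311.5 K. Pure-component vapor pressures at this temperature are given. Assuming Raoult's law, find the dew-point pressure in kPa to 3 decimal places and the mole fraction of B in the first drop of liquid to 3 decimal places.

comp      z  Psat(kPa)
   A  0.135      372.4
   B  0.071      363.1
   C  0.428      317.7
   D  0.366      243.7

Pdew = 293.506 kPa, x_B = 0.057

At the dew point ψ → 1, so Σzᵢ/Kᵢ = 1 with Kᵢ = Pᵢˢᵃᵗ/P ⇒ 1/P = Σzᵢ/Pᵢˢᵃᵗ.
1/P = 0.135/372.4 + 0.071/363.1 + 0.428/317.7 + 0.366/243.7 = 0.003407 ⇒ P = 293.506 kPa
xᵢ = zᵢP/Pᵢˢᵃᵗ ⇒ x_B = 0.071·293.506/363.1 = 0.057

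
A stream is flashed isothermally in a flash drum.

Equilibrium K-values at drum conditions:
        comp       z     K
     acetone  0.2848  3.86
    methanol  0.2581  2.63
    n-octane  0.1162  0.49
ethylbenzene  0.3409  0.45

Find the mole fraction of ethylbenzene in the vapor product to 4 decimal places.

y_ethylbenzene = 0.2723

Material balance + equilibrium reduce to Σ zᵢ(Kᵢ−1)/(1+β(Kᵢ−1)) = 0.
g(0) = ΣzᵢKᵢ − 1 = 0.9885 and g(1) = 1 − Σzᵢ/Kᵢ = -0.1666, so a root lies in (0, 1).
Newton–Raphson from β = 0.58:
  β = 0.5800: g = 0.16313, g' = -0.7940 → β = 0.7854
  β = 0.7854: g = 0.00644, g' = -0.7567 → β = 0.7940
Converged at β = 0.7939.
Compositions from xᵢ = zᵢ/(1+β(Kᵢ−1)), yᵢ = Kᵢxᵢ:
  acetone: x = 0.0871, y = 0.3361
  methanol: x = 0.1125, y = 0.2959
  n-octane: x = 0.1953, y = 0.0957
  ethylbenzene: x = 0.6052, y = 0.2723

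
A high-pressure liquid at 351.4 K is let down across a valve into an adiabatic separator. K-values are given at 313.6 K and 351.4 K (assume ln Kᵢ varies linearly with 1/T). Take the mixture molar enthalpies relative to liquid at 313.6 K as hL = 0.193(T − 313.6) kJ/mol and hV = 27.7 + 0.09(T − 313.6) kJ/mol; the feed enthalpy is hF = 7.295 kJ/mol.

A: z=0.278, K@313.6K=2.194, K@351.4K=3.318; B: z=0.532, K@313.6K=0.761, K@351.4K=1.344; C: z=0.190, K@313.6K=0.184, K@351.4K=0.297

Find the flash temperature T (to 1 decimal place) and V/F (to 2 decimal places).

T = 318.7 K, V/F = 0.23

Adiabatic flash: solve Rachford–Rice at each trial T, then check hF = ψ·hV(T) + (1−ψ)·hL(T).
  T = 313.6 K: K = (2.194, 0.761, 0.184), RR gives ψ = 0.095, H_out = 2.629 kJ/mol
  T = 351.4 K: K = (3.318, 1.344, 0.297), RR gives ψ = 0.883, H_out = 28.308 kJ/mol
  T = 332.5 K: K = (2.730, 1.028, 0.237), RR gives ψ = 0.570, H_out = 18.334 kJ/mol
  T = 323.1 K: K = (2.457, 0.889, 0.210), RR gives ψ = 0.348, H_out = 11.143 kJ/mol
  T = 318.4 K: K = (2.325, 0.824, 0.197), RR gives ψ = 0.225, H_out = 7.051 kJ/mol
  T = 320.8 K: K = (2.392, 0.857, 0.203), RR gives ψ = 0.289, H_out = 9.173 kJ/mol
Linear interpolation between T = 318.4 (H_out = 7.051) and T = 320.8 (H_out = 9.173) on hF = 7.295 gives T ≈ 318.7 K, at which ψ = 0.23.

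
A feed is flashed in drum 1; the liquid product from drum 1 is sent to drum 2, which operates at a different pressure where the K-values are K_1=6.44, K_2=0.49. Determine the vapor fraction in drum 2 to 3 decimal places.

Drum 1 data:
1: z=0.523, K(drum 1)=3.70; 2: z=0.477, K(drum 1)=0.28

V/F (drum 2) = 0.268

Drum 1:
Material balance + equilibrium reduce to Σ zᵢ(Kᵢ−1)/(1+ψ₁(Kᵢ−1)) = 0.
Feasibility: ΣzᵢKᵢ = 2.069, Σzᵢ/Kᵢ = 1.845 — both > 1, two phases present.
Binary case is linear: z₁(K₁−1)(1+ψ₁(K₂−1)) + z₂(K₂−1)(1+ψ₁(K₁−1)) = 0
⇒ ψ₁ = [z₁(K₁−1)+z₂(K₂−1)] / [−(K₁−1)(K₂−1)] = 1.0687/1.9440 = 0.550
Drum-1 compositions:
  1: x = 0.211, y = 0.779
  2: x = 0.789, y = 0.221
Drum-2 feed = drum-1 liquid: z₂ = (0.2105, 0.7895).
Drum 2:
Rachford–Rice: g(ψ₂) = Σ zᵢ(Kᵢ−1)/(1+ψ₂(Kᵢ−1)) = 0.
g(0) = ΣzᵢKᵢ − 1 = 0.743 and g(1) = 1 − Σzᵢ/Kᵢ = -0.644, so a root lies in (0, 1).
Binary case is linear: z₁(K₁−1)(1+ψ₂(K₂−1)) + z₂(K₂−1)(1+ψ₂(K₁−1)) = 0
⇒ ψ₂ = [z₁(K₁−1)+z₂(K₂−1)] / [−(K₁−1)(K₂−1)] = 0.7426/2.7744 = 0.268
  1: x = 0.086, y = 0.552
  2: x = 0.914, y = 0.448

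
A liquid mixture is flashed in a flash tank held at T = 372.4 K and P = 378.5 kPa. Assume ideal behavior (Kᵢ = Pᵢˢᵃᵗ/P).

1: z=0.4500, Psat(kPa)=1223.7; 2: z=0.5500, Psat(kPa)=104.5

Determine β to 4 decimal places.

Raoult's law: Kᵢ = Pᵢˢᵃᵗ/P = Pᵢˢᵃᵗ/378.5.
  K_1 = 1223.7/378.5 = 3.233025, K_2 = 104.5/378.5 = 0.276090
Binary case is linear: z₁(K₁−1)(1+β(K₂−1)) + z₂(K₂−1)(1+β(K₁−1)) = 0
⇒ β = [z₁(K₁−1)+z₂(K₂−1)] / [−(K₁−1)(K₂−1)] = 0.60671/1.61651 = 0.3753

β = 0.3753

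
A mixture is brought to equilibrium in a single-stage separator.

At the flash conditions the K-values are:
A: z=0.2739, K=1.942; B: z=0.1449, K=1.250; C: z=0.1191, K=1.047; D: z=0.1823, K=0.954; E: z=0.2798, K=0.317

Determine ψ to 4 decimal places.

Rachford–Rice: g(ψ) = Σ zᵢ(Kᵢ−1)/(1+ψ(Kᵢ−1)) = 0.
Feasibility: ΣzᵢKᵢ = 1.1003, Σzᵢ/Kᵢ = 1.4445 — both > 1, two phases present.
Newton iteration, ψ⁰ = 0.44:
  ψ = 0.4400: g = -0.06124, g' = -0.3963 → ψ = 0.2855
  ψ = 0.2855: g = -0.00321, g' = -0.3609 → ψ = 0.2766
  ψ = 0.2766: g = -0.00000, g' = -0.3599 → ψ = 0.2765
Converged at ψ = 0.2765.

ψ = 0.2765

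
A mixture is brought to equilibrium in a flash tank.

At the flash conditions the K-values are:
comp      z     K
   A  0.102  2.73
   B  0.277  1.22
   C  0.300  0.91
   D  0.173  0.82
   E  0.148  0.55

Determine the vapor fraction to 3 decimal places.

ψ = 0.507

Newton–Raphson from ψ = 0.5:
  ψ = 0.500: g = 0.0011, g' = -0.158 → ψ = 0.507
Converged at ψ = 0.507.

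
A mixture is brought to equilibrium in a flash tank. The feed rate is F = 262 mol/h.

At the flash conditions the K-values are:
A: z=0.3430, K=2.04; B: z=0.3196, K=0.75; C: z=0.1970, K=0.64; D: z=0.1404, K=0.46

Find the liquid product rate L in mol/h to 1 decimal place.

L = 170.8 mol/h

Let β = V/F and solve Σ zᵢ(Kᵢ−1)/(1+β(Kᵢ−1)) = 0.
g(0) = ΣzᵢKᵢ − 1 = 0.1301 and g(1) = 1 − Σzᵢ/Kᵢ = -0.2073, so a root lies in (0, 1).
Newton iteration, β⁰ = 0.59:
  β = 0.5900: g = -0.07396, g' = -0.2993 → β = 0.3429
  β = 0.3429: g = 0.00161, g' = -0.3204 → β = 0.3479
Converged at β = 0.3479.
Then V = β·F = 0.3479·262 = 91.2 mol/h and L = F − V = 170.8 mol/h.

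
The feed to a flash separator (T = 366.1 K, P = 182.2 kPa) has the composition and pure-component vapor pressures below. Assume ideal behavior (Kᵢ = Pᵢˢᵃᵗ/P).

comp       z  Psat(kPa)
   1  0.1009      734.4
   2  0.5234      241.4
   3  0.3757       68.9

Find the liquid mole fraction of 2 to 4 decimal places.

x_2 = 0.4693

Raoult's law: Kᵢ = Pᵢˢᵃᵗ/P = Pᵢˢᵃᵗ/182.2.
  K_1 = 734.4/182.2 = 4.030735, K_2 = 241.4/182.2 = 1.324918, K_3 = 68.9/182.2 = 0.378156
Let ψ = V/F and solve Σ zᵢ(Kᵢ−1)/(1+ψ(Kᵢ−1)) = 0.
g(0) = ΣzᵢKᵢ − 1 = 0.2422 and g(1) = 1 − Σzᵢ/Kᵢ = -0.4136, so a root lies in (0, 1).
Newton–Raphson from ψ = 0.5:
  ψ = 0.5000: g = -0.07117, g' = -0.4933 → ψ = 0.3557
  ψ = 0.3557: g = -0.00039, g' = -0.4985 → ψ = 0.3549
Converged at ψ = 0.3549.
Compositions from xᵢ = zᵢ/(1+ψ(Kᵢ−1)), yᵢ = Kᵢxᵢ:
  1: x = 0.0486, y = 0.1959
  2: x = 0.4693, y = 0.6218
  3: x = 0.4821, y = 0.1823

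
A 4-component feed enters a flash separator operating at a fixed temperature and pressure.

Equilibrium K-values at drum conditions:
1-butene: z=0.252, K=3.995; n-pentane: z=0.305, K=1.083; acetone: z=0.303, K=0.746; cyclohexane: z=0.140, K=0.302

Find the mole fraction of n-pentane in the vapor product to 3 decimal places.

y_n-pentane = 0.313

Material balance + equilibrium reduce to Σ zᵢ(Kᵢ−1)/(1+β(Kᵢ−1)) = 0.
Feasibility: ΣzᵢKᵢ = 1.605, Σzᵢ/Kᵢ = 1.214 — both > 1, two phases present.
Iterate (Newton) starting at β = 0.5:
  β = 0.500: g = 0.0882, g' = -0.551 → β = 0.660
  β = 0.660: g = 0.0038, g' = -0.520 → β = 0.667
Converged at β = 0.667.
Compositions from xᵢ = zᵢ/(1+β(Kᵢ−1)), yᵢ = Kᵢxᵢ:
  1-butene: x = 0.084, y = 0.336
  n-pentane: x = 0.289, y = 0.313
  acetone: x = 0.365, y = 0.272
  cyclohexane: x = 0.262, y = 0.079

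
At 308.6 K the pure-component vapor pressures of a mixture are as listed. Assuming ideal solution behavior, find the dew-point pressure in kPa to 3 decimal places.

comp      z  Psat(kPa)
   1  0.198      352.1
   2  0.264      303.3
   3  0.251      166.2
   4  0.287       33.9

At the dew point ψ → 1, so Σzᵢ/Kᵢ = 1 with Kᵢ = Pᵢˢᵃᵗ/P ⇒ 1/P = Σzᵢ/Pᵢˢᵃᵗ.
1/P = 0.198/352.1 + 0.264/303.3 + 0.251/166.2 + 0.287/33.9 = 0.011409 ⇒ P = 87.650 kPa

Pdew = 87.650 kPa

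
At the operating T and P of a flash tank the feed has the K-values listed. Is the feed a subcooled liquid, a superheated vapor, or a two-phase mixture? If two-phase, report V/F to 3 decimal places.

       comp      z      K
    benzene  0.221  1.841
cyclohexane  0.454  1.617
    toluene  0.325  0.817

ΣzᵢKᵢ = 1.407; Σzᵢ/Kᵢ = 0.799.
Since Σzᵢ/Kᵢ < 1 the mixture is above its dew point — single vapor phase.

superheated vapor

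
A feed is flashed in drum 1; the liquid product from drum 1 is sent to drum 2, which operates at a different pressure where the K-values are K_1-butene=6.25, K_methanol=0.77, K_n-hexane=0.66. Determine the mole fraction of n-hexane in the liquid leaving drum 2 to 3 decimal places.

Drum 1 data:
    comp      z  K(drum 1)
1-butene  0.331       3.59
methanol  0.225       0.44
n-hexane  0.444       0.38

Drum 1:
Rachford–Rice: g(ψ₁) = Σ zᵢ(Kᵢ−1)/(1+ψ₁(Kᵢ−1)) = 0.
g(0) = ΣzᵢKᵢ − 1 = 0.456 and g(1) = 1 − Σzᵢ/Kᵢ = -0.772, so a root lies in (0, 1).
Newton–Raphson from ψ₁ = 0.5:
  ψ₁ = 0.500: g = -0.2004, g' = -0.916 → ψ₁ = 0.281
  ψ₁ = 0.281: g = 0.0130, g' = -1.093 → ψ₁ = 0.293
Converged at ψ₁ = 0.293.
Drum-1 compositions:
  1-butene: x = 0.188, y = 0.675
  methanol: x = 0.269, y = 0.118
  n-hexane: x = 0.543, y = 0.206
Drum-2 feed = drum-1 liquid: z₂ = (0.1881, 0.2692, 0.5427).
Drum 2:
Material balance + equilibrium reduce to Σ zᵢ(Kᵢ−1)/(1+ψ₂(Kᵢ−1)) = 0.
g(0) = ΣzᵢKᵢ − 1 = 0.741 and g(1) = 1 − Σzᵢ/Kᵢ = -0.202, so a root lies in (0, 1).
Newton–Raphson from ψ₂ = 0.5:
  ψ₂ = 0.500: g = -0.0198, g' = -0.504 → ψ₂ = 0.461
  ψ₂ = 0.461: g = 0.0009, g' = -0.550 → ψ₂ = 0.462
Converged at ψ₂ = 0.462.
  1-butene: x = 0.055, y = 0.343
  methanol: x = 0.301, y = 0.232
  n-hexane: x = 0.644, y = 0.425

x_n-hexane (drum 2) = 0.644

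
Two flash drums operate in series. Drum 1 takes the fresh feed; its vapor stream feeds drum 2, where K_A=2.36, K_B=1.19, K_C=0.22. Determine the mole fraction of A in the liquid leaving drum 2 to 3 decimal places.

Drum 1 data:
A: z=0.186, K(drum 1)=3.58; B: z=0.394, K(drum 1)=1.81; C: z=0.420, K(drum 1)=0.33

Drum 1:
Let ψ₁ = V/F and solve Σ zᵢ(Kᵢ−1)/(1+ψ₁(Kᵢ−1)) = 0.
Check two-phase: ΣzᵢKᵢ = 1.518 > 1 and Σzᵢ/Kᵢ = 1.542 > 1, so g(0) = 0.518 > 0 and g(1) = -0.542 < 0.
Newton–Raphson from ψ₁ = 0.5:
  ψ₁ = 0.500: g = 0.0135, g' = -0.793 → ψ₁ = 0.517
Converged at ψ₁ = 0.517.
Drum-1 compositions:
  A: x = 0.080, y = 0.285
  B: x = 0.278, y = 0.503
  C: x = 0.643, y = 0.212
Drum-2 feed = drum-1 vapor: z₂ = (0.2853, 0.5026, 0.2121).
Drum 2:
Let ψ₂ = V/F and solve Σ zᵢ(Kᵢ−1)/(1+ψ₂(Kᵢ−1)) = 0.
Feasibility: ΣzᵢKᵢ = 1.318, Σzᵢ/Kᵢ = 1.507 — both > 1, two phases present.
Newton–Raphson from ψ₂ = 0.5:
  ψ₂ = 0.500: g = 0.0470, g' = -0.549 → ψ₂ = 0.586
  ψ₂ = 0.586: g = -0.0026, g' = -0.615 → ψ₂ = 0.581
Converged at ψ₂ = 0.581.
  A: x = 0.159, y = 0.376
  B: x = 0.453, y = 0.539
  C: x = 0.388, y = 0.085

x_A (drum 2) = 0.159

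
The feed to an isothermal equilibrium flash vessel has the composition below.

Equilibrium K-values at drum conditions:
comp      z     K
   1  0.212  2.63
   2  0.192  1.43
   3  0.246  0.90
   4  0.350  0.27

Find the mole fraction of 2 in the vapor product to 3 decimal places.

y_2 = 0.251

Let ψ = V/F and solve Σ zᵢ(Kᵢ−1)/(1+ψ(Kᵢ−1)) = 0.
Check two-phase: ΣzᵢKᵢ = 1.148 > 1 and Σzᵢ/Kᵢ = 1.785 > 1, so g(0) = 0.148 > 0 and g(1) = -0.785 < 0.
Iterate (Newton) starting at ψ = 0.45:
  ψ = 0.450: g = -0.1377, g' = -0.629 → ψ = 0.231
  ψ = 0.231: g = -0.0063, g' = -0.599 → ψ = 0.220
Converged at ψ = 0.220.
Compositions from xᵢ = zᵢ/(1+ψ(Kᵢ−1)), yᵢ = Kᵢxᵢ:
  1: x = 0.156, y = 0.410
  2: x = 0.175, y = 0.251
  3: x = 0.252, y = 0.226
  4: x = 0.417, y = 0.113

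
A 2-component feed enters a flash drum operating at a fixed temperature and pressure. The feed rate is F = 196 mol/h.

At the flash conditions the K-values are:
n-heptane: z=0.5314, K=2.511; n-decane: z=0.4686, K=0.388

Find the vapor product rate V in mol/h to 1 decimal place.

Rachford–Rice: g(ψ) = Σ zᵢ(Kᵢ−1)/(1+ψ(Kᵢ−1)) = 0.
Check two-phase: ΣzᵢKᵢ = 1.5162 > 1 and Σzᵢ/Kᵢ = 1.4194 > 1, so g(0) = 0.5162 > 0 and g(1) = -0.4194 < 0.
Iterate (Newton) starting at ψ = 0.5:
  ψ = 0.5000: g = 0.04416, g' = -0.7581 → ψ = 0.5582
Converged at ψ = 0.5582.
Then V = ψ·F = 0.5582·196 = 109.4 mol/h and L = F − V = 86.6 mol/h.

V = 109.4 mol/h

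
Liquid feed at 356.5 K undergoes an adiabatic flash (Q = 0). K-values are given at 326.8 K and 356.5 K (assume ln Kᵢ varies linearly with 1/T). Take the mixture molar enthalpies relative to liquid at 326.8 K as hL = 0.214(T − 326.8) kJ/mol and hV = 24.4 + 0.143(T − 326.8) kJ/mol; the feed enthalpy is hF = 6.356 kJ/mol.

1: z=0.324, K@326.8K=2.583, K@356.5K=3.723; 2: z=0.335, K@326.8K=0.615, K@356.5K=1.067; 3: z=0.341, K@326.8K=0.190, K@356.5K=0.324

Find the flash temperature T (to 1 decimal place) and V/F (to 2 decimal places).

T = 333.3 K, V/F = 0.21

Adiabatic flash: solve Rachford–Rice at each trial T, then check hF = ψ·hV(T) + (1−ψ)·hL(T).
  T = 326.8 K: K = (2.583, 0.615, 0.190), RR gives ψ = 0.109, H_out = 2.655 kJ/mol
  T = 356.5 K: K = (3.723, 1.067, 0.324), RR gives ψ = 0.560, H_out = 18.842 kJ/mol
  T = 341.6 K: K = (3.124, 0.819, 0.251), RR gives ψ = 0.331, H_out = 10.892 kJ/mol
  T = 334.2 K: K = (2.847, 0.712, 0.219), RR gives ψ = 0.221, H_out = 6.859 kJ/mol
  T = 330.5 K: K = (2.713, 0.662, 0.204), RR gives ψ = 0.166, H_out = 4.787 kJ/mol
  T = 332.4 K: K = (2.781, 0.687, 0.212), RR gives ψ = 0.194, H_out = 5.857 kJ/mol
Linear interpolation between T = 332.4 (H_out = 5.857) and T = 334.2 (H_out = 6.859) on hF = 6.356 gives T ≈ 333.3 K, at which ψ = 0.21.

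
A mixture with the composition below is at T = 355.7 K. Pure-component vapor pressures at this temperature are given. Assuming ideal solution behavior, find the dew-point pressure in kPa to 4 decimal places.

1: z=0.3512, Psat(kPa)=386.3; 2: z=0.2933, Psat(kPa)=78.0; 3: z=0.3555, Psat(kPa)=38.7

Pdew = 72.1738 kPa

At the dew point ψ → 1, so Σzᵢ/Kᵢ = 1 with Kᵢ = Pᵢˢᵃᵗ/P ⇒ 1/P = Σzᵢ/Pᵢˢᵃᵗ.
1/P = 0.3512/386.3 + 0.2933/78.0 + 0.3555/38.7 = 0.0138554 ⇒ P = 72.1738 kPa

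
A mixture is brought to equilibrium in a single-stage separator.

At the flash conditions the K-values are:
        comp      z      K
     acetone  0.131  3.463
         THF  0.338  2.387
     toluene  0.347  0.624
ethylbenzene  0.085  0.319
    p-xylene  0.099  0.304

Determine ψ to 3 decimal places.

ψ = 0.602

Newton–Raphson from ψ = 0.59:
  ψ = 0.590: g = 0.0080, g' = -0.658 → ψ = 0.602
Converged at ψ = 0.602.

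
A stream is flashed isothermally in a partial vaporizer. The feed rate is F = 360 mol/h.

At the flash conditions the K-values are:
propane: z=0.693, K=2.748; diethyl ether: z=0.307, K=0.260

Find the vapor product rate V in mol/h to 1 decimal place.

V = 273.9 mol/h

Material balance + equilibrium reduce to Σ zᵢ(Kᵢ−1)/(1+ψ(Kᵢ−1)) = 0.
Check two-phase: ΣzᵢKᵢ = 1.984 > 1 and Σzᵢ/Kᵢ = 1.433 > 1, so g(0) = 0.984 > 0 and g(1) = -0.433 < 0.
Binary case is linear: z₁(K₁−1)(1+ψ(K₂−1)) + z₂(K₂−1)(1+ψ(K₁−1)) = 0
⇒ ψ = [z₁(K₁−1)+z₂(K₂−1)] / [−(K₁−1)(K₂−1)] = 0.9842/1.2935 = 0.761
Then V = ψ·F = 0.7609·360 = 273.9 mol/h and L = F − V = 86.1 mol/h.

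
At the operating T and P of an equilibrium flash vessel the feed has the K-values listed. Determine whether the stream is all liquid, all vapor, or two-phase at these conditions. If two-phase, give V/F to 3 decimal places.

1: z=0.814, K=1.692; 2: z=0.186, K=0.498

all vapor

ΣzᵢKᵢ = 1.470; Σzᵢ/Kᵢ = 0.855.
Since Σzᵢ/Kᵢ < 1 the mixture is above its dew point — single vapor phase.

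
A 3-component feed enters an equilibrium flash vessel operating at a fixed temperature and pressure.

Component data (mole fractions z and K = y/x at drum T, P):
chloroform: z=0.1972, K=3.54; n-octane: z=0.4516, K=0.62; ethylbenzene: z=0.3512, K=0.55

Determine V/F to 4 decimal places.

V/F = 0.1639

Iterate (Newton) starting at V/F = 0.5:
  V/F = 0.5000: g = -0.19513, g' = -0.4647 → V/F = 0.0801
  V/F = 0.0801: g = 0.07527, g' = -1.0244 → V/F = 0.1536
  V/F = 0.1536: g = 0.00832, g' = -0.8140 → V/F = 0.1638
  V/F = 0.1638: g = 0.00012, g' = -0.7915 → V/F = 0.1639
Converged at V/F = 0.1639.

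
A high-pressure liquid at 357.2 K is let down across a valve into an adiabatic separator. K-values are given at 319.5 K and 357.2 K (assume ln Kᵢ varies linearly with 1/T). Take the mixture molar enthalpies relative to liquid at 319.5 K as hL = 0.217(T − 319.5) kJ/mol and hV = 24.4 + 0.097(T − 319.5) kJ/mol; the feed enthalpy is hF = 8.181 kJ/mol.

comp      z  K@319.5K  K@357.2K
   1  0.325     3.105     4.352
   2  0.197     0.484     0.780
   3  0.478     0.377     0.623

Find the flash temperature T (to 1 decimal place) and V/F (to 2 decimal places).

T = 325.5 K, V/F = 0.29

Adiabatic flash: solve Rachford–Rice at each trial T, then check hF = ψ·hV(T) + (1−ψ)·hL(T).
  T = 319.5 K: K = (3.105, 0.484, 0.377), RR gives ψ = 0.228, H_out = 5.562 kJ/mol
  T = 357.2 K: K = (4.352, 0.780, 0.623), RR gives ψ = 0.766, H_out = 23.399 kJ/mol
  T = 338.4 K: K = (3.712, 0.623, 0.492), RR gives ψ = 0.440, H_out = 13.839 kJ/mol
  T = 328.9 K: K = (3.402, 0.551, 0.432), RR gives ψ = 0.327, H_out = 9.651 kJ/mol
  T = 324.2 K: K = (3.252, 0.517, 0.404), RR gives ψ = 0.277, H_out = 7.612 kJ/mol
  T = 326.5 K: K = (3.325, 0.533, 0.417), RR gives ψ = 0.301, H_out = 8.610 kJ/mol
Linear interpolation between T = 324.2 (H_out = 7.612) and T = 326.5 (H_out = 8.610) on hF = 8.181 gives T ≈ 325.5 K, at which ψ = 0.29.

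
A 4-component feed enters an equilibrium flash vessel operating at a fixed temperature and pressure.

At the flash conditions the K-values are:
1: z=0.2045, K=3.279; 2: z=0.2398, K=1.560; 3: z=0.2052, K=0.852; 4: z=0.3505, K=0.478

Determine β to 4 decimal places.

Newton–Raphson from β = 0.6:
  β = 0.6000: g = -0.00235, g' = -0.4395 → β = 0.5947
Converged at β = 0.5947.

β = 0.5947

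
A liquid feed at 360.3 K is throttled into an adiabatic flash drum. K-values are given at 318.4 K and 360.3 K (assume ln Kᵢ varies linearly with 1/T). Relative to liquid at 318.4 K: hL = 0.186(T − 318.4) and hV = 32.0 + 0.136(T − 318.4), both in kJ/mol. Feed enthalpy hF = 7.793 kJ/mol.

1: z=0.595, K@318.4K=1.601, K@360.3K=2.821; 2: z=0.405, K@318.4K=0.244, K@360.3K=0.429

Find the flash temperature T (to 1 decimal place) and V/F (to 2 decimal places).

T = 322.3 K, V/F = 0.22

Adiabatic flash: solve Rachford–Rice at each trial T, then check hF = ψ·hV(T) + (1−ψ)·hL(T).
  T = 318.4 K: K = (1.601, 0.244), RR gives ψ = 0.113, H_out = 3.621 kJ/mol
  T = 360.3 K: K = (2.821, 0.429), RR gives ψ = 0.820, H_out = 32.304 kJ/mol
  T = 339.4 K: K = (2.164, 0.329), RR gives ψ = 0.539, H_out = 20.601 kJ/mol
  T = 328.9 K: K = (1.870, 0.285), RR gives ψ = 0.367, H_out = 13.495 kJ/mol
  T = 323.6 K: K = (1.731, 0.264), RR gives ψ = 0.254, H_out = 9.043 kJ/mol
  T = 321.0 K: K = (1.665, 0.254), RR gives ψ = 0.189, H_out = 6.498 kJ/mol
  T = 322.3 K: K = (1.698, 0.259), RR gives ψ = 0.223, H_out = 7.807 kJ/mol
Linear interpolation between T = 321.0 (H_out = 6.498) and T = 322.3 (H_out = 7.807) on hF = 7.793 gives T ≈ 322.3 K, at which ψ = 0.22.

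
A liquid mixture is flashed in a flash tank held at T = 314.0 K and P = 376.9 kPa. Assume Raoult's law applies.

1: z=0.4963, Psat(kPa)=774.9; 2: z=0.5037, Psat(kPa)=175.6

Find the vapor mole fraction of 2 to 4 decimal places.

y_2 = 0.3094

Raoult's law: Kᵢ = Pᵢˢᵃᵗ/P = Pᵢˢᵃᵗ/376.9.
  K_1 = 774.9/376.9 = 2.055983, K_2 = 175.6/376.9 = 0.465906
Material balance + equilibrium reduce to Σ zᵢ(Kᵢ−1)/(1+V/F(Kᵢ−1)) = 0.
g(0) = ΣzᵢKᵢ − 1 = 0.2551 and g(1) = 1 − Σzᵢ/Kᵢ = -0.3225, so a root lies in (0, 1).
Binary case is linear: z₁(K₁−1)(1+V/F(K₂−1)) + z₂(K₂−1)(1+V/F(K₁−1)) = 0
⇒ V/F = [z₁(K₁−1)+z₂(K₂−1)] / [−(K₁−1)(K₂−1)] = 0.25506/0.56399 = 0.4522
Compositions from xᵢ = zᵢ/(1+V/F(Kᵢ−1)), yᵢ = Kᵢxᵢ:
  1: x = 0.3359, y = 0.6906
  2: x = 0.6641, y = 0.3094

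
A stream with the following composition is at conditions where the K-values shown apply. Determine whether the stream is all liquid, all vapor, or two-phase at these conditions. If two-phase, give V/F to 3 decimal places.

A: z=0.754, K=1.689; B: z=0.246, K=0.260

ΣzᵢKᵢ = 1.337; Σzᵢ/Kᵢ = 1.393.
Both exceed 1, so a two-phase solution exists.
Rachford–Rice: g(ψ) = Σ zᵢ(Kᵢ−1)/(1+ψ(Kᵢ−1)) = 0.
Iterate (Newton) starting at ψ = 0.47:
  ψ = 0.470: g = 0.1133, g' = -0.521 → ψ = 0.688
  ψ = 0.688: g = -0.0181, g' = -0.723 → ψ = 0.663
  ψ = 0.663: g = -0.0005, g' = -0.687 → ψ = 0.662
Converged at ψ = 0.662.

two-phase, V/F = 0.662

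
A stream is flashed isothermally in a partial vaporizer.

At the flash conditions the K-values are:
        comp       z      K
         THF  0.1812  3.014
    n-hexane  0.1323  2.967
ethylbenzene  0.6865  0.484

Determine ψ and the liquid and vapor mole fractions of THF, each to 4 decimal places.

ψ = 0.2633, x_THF = 0.1184, y_THF = 0.3569

Iterate (Newton) starting at ψ = 0.36:
  ψ = 0.3600: g = -0.07114, g' = -0.6981 → ψ = 0.2581
  ψ = 0.2581: g = 0.00407, g' = -0.7867 → ψ = 0.2633
Converged at ψ = 0.2633.
Compositions from xᵢ = zᵢ/(1+ψ(Kᵢ−1)), yᵢ = Kᵢxᵢ:
  THF: x = 0.1184, y = 0.3569
  n-hexane: x = 0.0872, y = 0.2586
  ethylbenzene: x = 0.7944, y = 0.3845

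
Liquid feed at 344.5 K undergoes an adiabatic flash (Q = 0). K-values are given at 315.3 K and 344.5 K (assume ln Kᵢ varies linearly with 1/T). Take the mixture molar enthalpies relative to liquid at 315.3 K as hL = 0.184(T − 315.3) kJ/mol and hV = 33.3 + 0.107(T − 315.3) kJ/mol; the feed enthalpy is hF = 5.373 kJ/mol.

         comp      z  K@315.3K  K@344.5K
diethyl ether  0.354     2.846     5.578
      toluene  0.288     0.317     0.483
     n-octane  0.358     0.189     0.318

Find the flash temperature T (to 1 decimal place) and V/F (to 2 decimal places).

Adiabatic flash: solve Rachford–Rice at each trial T, then check hF = ψ·hV(T) + (1−ψ)·hL(T).
  T = 315.3 K: K = (2.846, 0.317, 0.189), RR gives ψ = 0.119, H_out = 3.971 kJ/mol
  T = 344.5 K: K = (5.578, 0.483, 0.318), RR gives ψ = 0.437, H_out = 18.941 kJ/mol
  T = 329.9 K: K = (4.044, 0.395, 0.248), RR gives ψ = 0.302, H_out = 12.402 kJ/mol
  T = 322.6 K: K = (3.406, 0.355, 0.217), RR gives ψ = 0.221, H_out = 8.589 kJ/mol
  T = 319.0 K: K = (3.121, 0.336, 0.203), RR gives ψ = 0.175, H_out = 6.445 kJ/mol
  T = 317.1 K: K = (2.977, 0.326, 0.196), RR gives ψ = 0.147, H_out = 5.214 kJ/mol
Linear interpolation between T = 317.1 (H_out = 5.214) and T = 319.0 (H_out = 6.445) on hF = 5.373 gives T ≈ 317.3 K, at which ψ = 0.15.

T = 317.3 K, V/F = 0.15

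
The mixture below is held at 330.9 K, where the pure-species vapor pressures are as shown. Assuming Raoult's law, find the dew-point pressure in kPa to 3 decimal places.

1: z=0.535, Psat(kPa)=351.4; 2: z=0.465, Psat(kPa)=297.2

Pdew = 323.930 kPa

At the dew point ψ → 1, so Σzᵢ/Kᵢ = 1 with Kᵢ = Pᵢˢᵃᵗ/P ⇒ 1/P = Σzᵢ/Pᵢˢᵃᵗ.
1/P = 0.535/351.4 + 0.465/297.2 = 0.003087 ⇒ P = 323.930 kPa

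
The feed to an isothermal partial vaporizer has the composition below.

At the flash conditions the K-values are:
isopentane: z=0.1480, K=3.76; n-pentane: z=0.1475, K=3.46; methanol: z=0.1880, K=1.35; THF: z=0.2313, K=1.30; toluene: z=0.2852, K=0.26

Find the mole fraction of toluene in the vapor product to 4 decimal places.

y_toluene = 0.1408

Let ψ = V/F and solve Σ zᵢ(Kᵢ−1)/(1+ψ(Kᵢ−1)) = 0.
g(0) = ΣzᵢKᵢ − 1 = 0.6955 and g(1) = 1 − Σzᵢ/Kᵢ = -0.4961, so a root lies in (0, 1).
Iterate (Newton) starting at ψ = 0.5:
  ψ = 0.5000: g = 0.11569, g' = -0.8044 → ψ = 0.6438
  ψ = 0.6438: g = -0.00370, g' = -0.8796 → ψ = 0.6396
Converged at ψ = 0.6396.
Compositions from xᵢ = zᵢ/(1+ψ(Kᵢ−1)), yᵢ = Kᵢxᵢ:
  isopentane: x = 0.0535, y = 0.2012
  n-pentane: x = 0.0573, y = 0.1983
  methanol: x = 0.1536, y = 0.2074
  THF: x = 0.1941, y = 0.2523
  toluene: x = 0.5415, y = 0.1408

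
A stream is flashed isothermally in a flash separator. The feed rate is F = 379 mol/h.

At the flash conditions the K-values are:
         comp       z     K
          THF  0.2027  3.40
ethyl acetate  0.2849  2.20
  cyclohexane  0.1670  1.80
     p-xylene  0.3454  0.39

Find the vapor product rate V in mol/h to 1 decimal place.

V = 308.5 mol/h

Let ψ = V/F and solve Σ zᵢ(Kᵢ−1)/(1+ψ(Kᵢ−1)) = 0.
g(0) = ΣzᵢKᵢ − 1 = 0.7513 and g(1) = 1 − Σzᵢ/Kᵢ = -0.1675, so a root lies in (0, 1).
Newton–Raphson from ψ = 0.5:
  ψ = 0.5000: g = 0.22707, g' = -0.7221 → ψ = 0.8145
  ψ = 0.8145: g = -0.00029, g' = -0.7855 → ψ = 0.8141
Converged at ψ = 0.8141.
Then V = ψ·F = 0.8141·379 = 308.5 mol/h and L = F − V = 70.5 mol/h.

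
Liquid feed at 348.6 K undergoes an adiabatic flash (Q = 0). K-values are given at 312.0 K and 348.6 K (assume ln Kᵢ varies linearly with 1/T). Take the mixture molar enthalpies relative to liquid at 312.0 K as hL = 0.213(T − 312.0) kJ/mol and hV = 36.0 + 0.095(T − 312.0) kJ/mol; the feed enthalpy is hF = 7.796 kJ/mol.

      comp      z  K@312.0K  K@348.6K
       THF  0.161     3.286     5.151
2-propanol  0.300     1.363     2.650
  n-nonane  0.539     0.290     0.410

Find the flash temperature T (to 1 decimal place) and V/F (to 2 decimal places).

Adiabatic flash: solve Rachford–Rice at each trial T, then check hF = ψ·hV(T) + (1−ψ)·hL(T).
  T = 312.0 K: K = (3.286, 1.363, 0.290), RR gives ψ = 0.092, H_out = 3.313 kJ/mol
  T = 348.6 K: K = (5.151, 2.650, 0.410), RR gives ψ = 0.541, H_out = 24.947 kJ/mol
  T = 330.3 K: K = (4.166, 1.936, 0.348), RR gives ψ = 0.348, H_out = 15.669 kJ/mol
  T = 321.1 K: K = (3.710, 1.631, 0.318), RR gives ψ = 0.228, H_out = 9.909 kJ/mol
  T = 316.6 K: K = (3.497, 1.494, 0.304), RR gives ψ = 0.163, H_out = 6.758 kJ/mol
  T = 318.9 K: K = (3.605, 1.563, 0.311), RR gives ψ = 0.197, H_out = 8.396 kJ/mol
  T = 317.8 K: K = (3.553, 1.530, 0.308), RR gives ψ = 0.181, H_out = 7.620 kJ/mol
Linear interpolation between T = 317.8 (H_out = 7.620) and T = 318.9 (H_out = 8.396) on hF = 7.796 gives T ≈ 318.0 K, at which ψ = 0.18.

T = 318.0 K, V/F = 0.18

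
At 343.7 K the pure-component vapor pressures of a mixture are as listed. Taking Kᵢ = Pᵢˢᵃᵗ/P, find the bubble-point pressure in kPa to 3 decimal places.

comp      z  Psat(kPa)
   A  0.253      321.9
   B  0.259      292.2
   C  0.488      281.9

At the bubble point ψ → 0, so ΣzᵢKᵢ = 1 with Kᵢ = Pᵢˢᵃᵗ/P ⇒ P = ΣzᵢPᵢˢᵃᵗ.
P = 0.253·321.9 + 0.259·292.2 + 0.488·281.9 = 294.688 kPa

Pbub = 294.688 kPa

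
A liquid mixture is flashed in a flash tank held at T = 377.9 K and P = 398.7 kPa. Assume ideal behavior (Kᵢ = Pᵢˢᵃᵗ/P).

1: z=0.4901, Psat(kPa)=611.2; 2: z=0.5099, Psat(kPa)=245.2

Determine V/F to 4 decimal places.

Raoult's law: Kᵢ = Pᵢˢᵃᵗ/P = Pᵢˢᵃᵗ/398.7.
  K_1 = 611.2/398.7 = 1.532982, K_2 = 245.2/398.7 = 0.614999
Rachford–Rice: g(V/F) = Σ zᵢ(Kᵢ−1)/(1+V/F(Kᵢ−1)) = 0.
Check two-phase: ΣzᵢKᵢ = 1.0649 > 1 and Σzᵢ/Kᵢ = 1.1488 > 1, so g(0) = 0.0649 > 0 and g(1) = -0.1488 < 0.
Binary case is linear: z₁(K₁−1)(1+V/F(K₂−1)) + z₂(K₂−1)(1+V/F(K₁−1)) = 0
⇒ V/F = [z₁(K₁−1)+z₂(K₂−1)] / [−(K₁−1)(K₂−1)] = 0.06490/0.20520 = 0.3163

V/F = 0.3163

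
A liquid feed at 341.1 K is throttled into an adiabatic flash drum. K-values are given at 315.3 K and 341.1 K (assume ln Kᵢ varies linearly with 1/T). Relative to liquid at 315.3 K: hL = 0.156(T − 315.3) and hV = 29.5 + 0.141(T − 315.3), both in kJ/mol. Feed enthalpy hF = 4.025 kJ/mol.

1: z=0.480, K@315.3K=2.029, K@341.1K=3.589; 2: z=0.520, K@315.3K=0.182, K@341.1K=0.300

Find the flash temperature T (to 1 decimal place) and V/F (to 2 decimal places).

T = 317.1 K, V/F = 0.13

Adiabatic flash: solve Rachford–Rice at each trial T, then check hF = ψ·hV(T) + (1−ψ)·hL(T).
  T = 315.3 K: K = (2.029, 0.182), RR gives ψ = 0.081, H_out = 2.403 kJ/mol
  T = 341.1 K: K = (3.589, 0.300), RR gives ψ = 0.485, H_out = 18.141 kJ/mol
  T = 328.2 K: K = (2.729, 0.236), RR gives ψ = 0.327, H_out = 11.610 kJ/mol
  T = 321.8 K: K = (2.363, 0.208), RR gives ψ = 0.224, H_out = 7.614 kJ/mol
  T = 318.6 K: K = (2.194, 0.195), RR gives ψ = 0.161, H_out = 5.245 kJ/mol
  T = 317.0 K: K = (2.113, 0.189), RR gives ψ = 0.124, H_out = 3.927 kJ/mol
Linear interpolation between T = 317.0 (H_out = 3.927) and T = 318.6 (H_out = 5.245) on hF = 4.025 gives T ≈ 317.1 K, at which ψ = 0.13.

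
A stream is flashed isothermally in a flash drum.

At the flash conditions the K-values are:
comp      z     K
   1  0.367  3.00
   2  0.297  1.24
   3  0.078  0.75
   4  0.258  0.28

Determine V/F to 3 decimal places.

Rachford–Rice: g(V/F) = Σ zᵢ(Kᵢ−1)/(1+V/F(Kᵢ−1)) = 0.
g(0) = ΣzᵢKᵢ − 1 = 0.600 and g(1) = 1 − Σzᵢ/Kᵢ = -0.387, so a root lies in (0, 1).
Newton iteration, V/F⁰ = 0.5:
  V/F = 0.500: g = 0.1181, g' = -0.714 → V/F = 0.666
  V/F = 0.666: g = -0.0037, g' = -0.783 → V/F = 0.661
Converged at V/F = 0.661.

V/F = 0.661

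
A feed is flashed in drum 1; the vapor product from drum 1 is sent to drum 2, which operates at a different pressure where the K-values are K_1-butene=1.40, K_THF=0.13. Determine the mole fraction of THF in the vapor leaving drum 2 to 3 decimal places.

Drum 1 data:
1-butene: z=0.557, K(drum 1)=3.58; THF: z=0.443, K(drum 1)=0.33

y_THF (drum 2) = 0.041

Drum 1:
Binary case is linear: z₁(K₁−1)(1+ψ₁(K₂−1)) + z₂(K₂−1)(1+ψ₁(K₁−1)) = 0
⇒ ψ₁ = [z₁(K₁−1)+z₂(K₂−1)] / [−(K₁−1)(K₂−1)] = 1.1403/1.7286 = 0.660
Drum-1 compositions:
  1-butene: x = 0.206, y = 0.738
  THF: x = 0.794, y = 0.262
Drum-2 feed = drum-1 vapor: z₂ = (0.7380, 0.2620).
Drum 2:
Let ψ₂ = V/F and solve Σ zᵢ(Kᵢ−1)/(1+ψ₂(Kᵢ−1)) = 0.
Check two-phase: ΣzᵢKᵢ = 1.067 > 1 and Σzᵢ/Kᵢ = 2.542 > 1, so g(0) = 0.067 > 0 and g(1) = -1.542 < 0.
Binary case is linear: z₁(K₁−1)(1+ψ₂(K₂−1)) + z₂(K₂−1)(1+ψ₂(K₁−1)) = 0
⇒ ψ₂ = [z₁(K₁−1)+z₂(K₂−1)] / [−(K₁−1)(K₂−1)] = 0.0673/0.3480 = 0.193
  1-butene: x = 0.685, y = 0.959
  THF: x = 0.315, y = 0.041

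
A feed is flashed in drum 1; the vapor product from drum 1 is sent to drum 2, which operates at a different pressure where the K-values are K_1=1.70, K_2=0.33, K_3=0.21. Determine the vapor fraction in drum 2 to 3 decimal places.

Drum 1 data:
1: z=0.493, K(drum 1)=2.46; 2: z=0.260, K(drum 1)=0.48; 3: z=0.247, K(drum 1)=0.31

V/F (drum 2) = 0.604

Drum 1:
Rachford–Rice: g(ψ₁) = Σ zᵢ(Kᵢ−1)/(1+ψ₁(Kᵢ−1)) = 0.
Feasibility: ΣzᵢKᵢ = 1.414, Σzᵢ/Kᵢ = 1.539 — both > 1, two phases present.
Iterate (Newton) starting at ψ₁ = 0.68:
  ψ₁ = 0.680: g = -0.1690, g' = -0.850 → ψ₁ = 0.481
  ψ₁ = 0.481: g = -0.0127, g' = -0.751 → ψ₁ = 0.464
Converged at ψ₁ = 0.464.
Drum-1 compositions:
  1: x = 0.294, y = 0.723
  2: x = 0.343, y = 0.165
  3: x = 0.363, y = 0.113
Drum-2 feed = drum-1 vapor: z₂ = (0.7228, 0.1645, 0.1127).
Drum 2:
Iterate (Newton) starting at ψ₂ = 0.65:
  ψ₂ = 0.650: g = -0.0305, g' = -0.696 → ψ₂ = 0.606
  ψ₂ = 0.606: g = -0.0012, g' = -0.643 → ψ₂ = 0.604
Converged at ψ₂ = 0.604.
  1: x = 0.508, y = 0.863
  2: x = 0.276, y = 0.091
  3: x = 0.216, y = 0.045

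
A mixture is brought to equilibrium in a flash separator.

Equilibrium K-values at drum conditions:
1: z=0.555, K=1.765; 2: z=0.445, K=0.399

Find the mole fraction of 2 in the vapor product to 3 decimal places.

y_2 = 0.223

Material balance + equilibrium reduce to Σ zᵢ(Kᵢ−1)/(1+β(Kᵢ−1)) = 0.
g(0) = ΣzᵢKᵢ − 1 = 0.157 and g(1) = 1 − Σzᵢ/Kᵢ = -0.430, so a root lies in (0, 1).
Binary case is linear: z₁(K₁−1)(1+β(K₂−1)) + z₂(K₂−1)(1+β(K₁−1)) = 0
⇒ β = [z₁(K₁−1)+z₂(K₂−1)] / [−(K₁−1)(K₂−1)] = 0.1571/0.4598 = 0.342
Compositions from xᵢ = zᵢ/(1+β(Kᵢ−1)), yᵢ = Kᵢxᵢ:
  1: x = 0.440, y = 0.777
  2: x = 0.560, y = 0.223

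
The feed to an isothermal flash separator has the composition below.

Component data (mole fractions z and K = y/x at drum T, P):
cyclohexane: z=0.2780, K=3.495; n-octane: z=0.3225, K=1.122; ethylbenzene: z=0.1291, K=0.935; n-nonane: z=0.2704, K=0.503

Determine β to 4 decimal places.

Let β = V/F and solve Σ zᵢ(Kᵢ−1)/(1+β(Kᵢ−1)) = 0.
Check two-phase: ΣzᵢKᵢ = 1.5902 > 1 and Σzᵢ/Kᵢ = 1.0426 > 1, so g(0) = 0.5902 > 0 and g(1) = -0.0426 < 0.
Newton–Raphson from β = 0.7:
  β = 0.7000: g = 0.07391, g' = -0.3912 → β = 0.8890
  β = 0.8890: g = 0.00137, g' = -0.3860 → β = 0.8925
Converged at β = 0.8925.

β = 0.8925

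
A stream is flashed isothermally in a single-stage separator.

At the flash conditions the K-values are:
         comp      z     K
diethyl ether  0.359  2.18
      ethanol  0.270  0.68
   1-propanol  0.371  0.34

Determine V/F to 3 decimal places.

V/F = 0.146

Iterate (Newton) starting at V/F = 0.52:
  V/F = 0.520: g = -0.2139, g' = -0.606 → V/F = 0.167
  V/F = 0.167: g = -0.0127, g' = -0.584 → V/F = 0.145
  V/F = 0.145: g = 0.0001, g' = -0.592 → V/F = 0.146
Converged at V/F = 0.146.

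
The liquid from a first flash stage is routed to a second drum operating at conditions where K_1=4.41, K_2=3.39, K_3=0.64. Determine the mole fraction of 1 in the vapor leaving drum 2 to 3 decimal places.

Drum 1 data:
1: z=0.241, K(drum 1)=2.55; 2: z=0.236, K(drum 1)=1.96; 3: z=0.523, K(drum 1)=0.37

Drum 1:
Iterate (Newton) starting at ψ₁ = 0.39:
  ψ₁ = 0.390: g = -0.0392, g' = -0.705 → ψ₁ = 0.334
  ψ₁ = 0.334: g = 0.0001, g' = -0.709 → ψ₁ = 0.335
Converged at ψ₁ = 0.335.
Drum-1 compositions:
  1: x = 0.159, y = 0.405
  2: x = 0.179, y = 0.350
  3: x = 0.663, y = 0.245
Drum-2 feed = drum-1 liquid: z₂ = (0.1587, 0.1786, 0.6627).
Drum 2:
Rachford–Rice: g(ψ₂) = Σ zᵢ(Kᵢ−1)/(1+ψ₂(Kᵢ−1)) = 0.
Feasibility: ΣzᵢKᵢ = 1.730, Σzᵢ/Kᵢ = 1.124 — both > 1, two phases present.
Newton–Raphson from ψ₂ = 0.5:
  ψ₂ = 0.500: g = 0.1036, g' = -0.592 → ψ₂ = 0.675
  ψ₂ = 0.675: g = 0.0121, g' = -0.468 → ψ₂ = 0.701
Converged at ψ₂ = 0.701.
  1: x = 0.047, y = 0.206
  2: x = 0.067, y = 0.226
  3: x = 0.886, y = 0.567

y_1 (drum 2) = 0.206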